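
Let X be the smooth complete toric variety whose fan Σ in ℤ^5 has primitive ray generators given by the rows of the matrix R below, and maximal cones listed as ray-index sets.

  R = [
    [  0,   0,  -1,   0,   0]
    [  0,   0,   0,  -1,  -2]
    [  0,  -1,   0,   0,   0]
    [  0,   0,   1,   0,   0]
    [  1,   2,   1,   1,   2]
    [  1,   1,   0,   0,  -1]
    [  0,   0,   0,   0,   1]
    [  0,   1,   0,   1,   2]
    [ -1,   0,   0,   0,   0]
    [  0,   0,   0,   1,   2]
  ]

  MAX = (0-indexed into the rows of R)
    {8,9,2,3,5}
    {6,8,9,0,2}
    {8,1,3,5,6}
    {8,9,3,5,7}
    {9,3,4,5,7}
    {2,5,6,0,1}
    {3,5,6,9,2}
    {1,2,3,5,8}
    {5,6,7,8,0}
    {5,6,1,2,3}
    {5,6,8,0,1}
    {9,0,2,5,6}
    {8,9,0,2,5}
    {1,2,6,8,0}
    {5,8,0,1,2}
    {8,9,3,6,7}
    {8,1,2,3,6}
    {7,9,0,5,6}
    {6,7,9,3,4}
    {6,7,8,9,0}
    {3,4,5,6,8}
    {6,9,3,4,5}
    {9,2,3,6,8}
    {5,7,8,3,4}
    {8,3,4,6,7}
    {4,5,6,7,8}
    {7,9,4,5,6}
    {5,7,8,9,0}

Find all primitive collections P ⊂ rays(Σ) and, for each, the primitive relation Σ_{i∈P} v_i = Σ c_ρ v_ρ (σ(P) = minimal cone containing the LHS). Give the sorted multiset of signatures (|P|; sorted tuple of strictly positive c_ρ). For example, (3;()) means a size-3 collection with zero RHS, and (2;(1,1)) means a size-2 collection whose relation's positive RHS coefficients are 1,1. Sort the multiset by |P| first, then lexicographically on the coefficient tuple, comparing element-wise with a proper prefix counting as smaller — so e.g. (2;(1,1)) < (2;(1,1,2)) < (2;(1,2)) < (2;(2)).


Σ has 11 primitive collections:

  • {0,3}:  v_{0} + v_{3} = 0 — sig = (2;())
  • {1,9}:  v_{1} + v_{9} = 0 — sig = (2;())
  • {2,7}:  v_{2} + v_{7} = v_{9} — sig = (2;(1))
  • {0,4}:  v_{0} + v_{4} = v_{5} + v_{6} + v_{7} — sig = (2;(1,1,1))
  • {1,7}:  v_{1} + v_{7} = v_{5} + v_{6} + v_{8} — sig = (2;(1,1,1))
  • {2,4}:  v_{2} + v_{4} = v_{3} + v_{5} + v_{6} + v_{9} — sig = (2;(1,1,1,1))
  • {1,4}:  v_{1} + v_{4} = v_{3} + 2·v_{5} + 2·v_{6} + v_{8} — sig = (2;(1,1,2,2))
  • {4,8,9}:  v_{4} + v_{8} + v_{9} = v_{3} + 2·v_{7} — sig = (3;(1,2))
  • {2,5,6,8}:  v_{2} + v_{5} + v_{6} + v_{8} = 0 — sig = (4;())
  • {3,5,6,7}:  v_{3} + v_{5} + v_{6} + v_{7} = v_{4} — sig = (4;(1))
  • {5,6,8,9}:  v_{5} + v_{6} + v_{8} + v_{9} = v_{7} — sig = (4;(1))

Hence PRS(X_Σ) =
[(2;()), (2;()), (2;(1)), (2;(1,1,1)), (2;(1,1,1)), (2;(1,1,1,1)), (2;(1,1,2,2)), (3;(1,2)), (4;()), (4;(1)), (4;(1))]


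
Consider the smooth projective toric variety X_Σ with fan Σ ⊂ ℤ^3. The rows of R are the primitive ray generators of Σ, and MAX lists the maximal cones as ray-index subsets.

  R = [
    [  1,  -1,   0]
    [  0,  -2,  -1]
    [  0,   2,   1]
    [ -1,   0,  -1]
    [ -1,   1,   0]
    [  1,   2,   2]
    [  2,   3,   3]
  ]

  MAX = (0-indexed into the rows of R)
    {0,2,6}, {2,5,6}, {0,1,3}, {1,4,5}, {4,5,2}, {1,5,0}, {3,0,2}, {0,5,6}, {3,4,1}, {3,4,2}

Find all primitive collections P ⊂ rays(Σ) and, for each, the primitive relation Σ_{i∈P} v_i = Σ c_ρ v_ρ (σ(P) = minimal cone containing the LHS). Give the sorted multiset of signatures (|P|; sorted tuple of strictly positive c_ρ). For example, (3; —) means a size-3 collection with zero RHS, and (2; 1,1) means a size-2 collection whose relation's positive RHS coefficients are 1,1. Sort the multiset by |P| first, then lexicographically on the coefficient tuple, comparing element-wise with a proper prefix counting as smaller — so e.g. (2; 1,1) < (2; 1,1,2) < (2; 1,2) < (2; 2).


7 collections generate NE(X_Σ); each relation:

  P={0,4}:  v_{0} + v_{4} = 0  ⇒ sig = (2; —)
  P={1,2}:  v_{1} + v_{2} = 0  ⇒ sig = (2; —)
  P={3,5}:  v_{3} + v_{5} = v_{2}  ⇒ sig = (2; 1)
  P={1,6}:  v_{1} + v_{6} = v_{0} + v_{5}  ⇒ sig = (2; 1,1)
  P={4,6}:  v_{4} + v_{6} = v_{2} + v_{5}  ⇒ sig = (2; 1,1)
  P={3,6}:  v_{3} + v_{6} = v_{0} + 2·v_{2}  ⇒ sig = (2; 1,2)
  P={0,2,5}:  v_{0} + v_{2} + v_{5} = v_{6}  ⇒ sig = (3; 1)

Signatures (|P|; sorted positive RHS coefficients), sorted:
    |P|=2: 6 collections, coeffs (), (), (1), (1,1), (1,1), (1,2)
    |P|=3: 1 collection, coeffs (1)


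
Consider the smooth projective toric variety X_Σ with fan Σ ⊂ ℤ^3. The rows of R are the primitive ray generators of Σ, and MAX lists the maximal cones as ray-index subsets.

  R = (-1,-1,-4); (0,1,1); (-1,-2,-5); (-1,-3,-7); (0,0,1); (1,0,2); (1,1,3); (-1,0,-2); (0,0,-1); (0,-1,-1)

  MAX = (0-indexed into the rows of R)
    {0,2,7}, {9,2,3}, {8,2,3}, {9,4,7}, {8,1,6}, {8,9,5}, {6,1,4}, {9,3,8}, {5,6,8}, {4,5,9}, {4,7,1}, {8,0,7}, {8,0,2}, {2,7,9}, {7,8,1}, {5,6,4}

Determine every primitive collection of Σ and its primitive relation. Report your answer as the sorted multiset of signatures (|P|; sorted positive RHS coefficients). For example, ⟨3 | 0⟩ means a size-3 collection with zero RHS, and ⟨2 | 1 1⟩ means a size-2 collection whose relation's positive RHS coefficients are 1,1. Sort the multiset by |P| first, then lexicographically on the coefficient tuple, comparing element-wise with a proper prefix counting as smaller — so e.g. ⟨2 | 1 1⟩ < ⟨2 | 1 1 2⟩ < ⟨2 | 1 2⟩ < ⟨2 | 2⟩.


|primitive collections| = 24. Relations:

  P = {1,9}:  v_{1} + v_{9} = 0  so sig = ⟨2 | 0⟩
  P = {4,8}:  v_{4} + v_{8} = 0  so sig = ⟨2 | 0⟩
  P = {5,7}:  v_{5} + v_{7} = 0  so sig = ⟨2 | 0⟩
  P = {0,6}:  v_{0} + v_{6} = v_{8}  so sig = ⟨2 | 1⟩
  P = {0,9}:  v_{0} + v_{9} = v_{2}  so sig = ⟨2 | 1⟩
  P = {1,2}:  v_{1} + v_{2} = v_{0}  so sig = ⟨2 | 1⟩
  P = {1,5}:  v_{1} + v_{5} = v_{6}  so sig = ⟨2 | 1⟩
  P = {6,7}:  v_{6} + v_{7} = v_{1}  so sig = ⟨2 | 1⟩
  P = {6,9}:  v_{6} + v_{9} = v_{5}  so sig = ⟨2 | 1⟩
  P = {0,1}:  v_{0} + v_{1} = v_{7} + v_{8}  so sig = ⟨2 | 1 1⟩
  P = {0,4}:  v_{0} + v_{4} = v_{7} + v_{9}  so sig = ⟨2 | 1 1⟩
  P = {0,5}:  v_{0} + v_{5} = v_{8} + v_{9}  so sig = ⟨2 | 1 1⟩
  P = {1,3}:  v_{1} + v_{3} = v_{2} + v_{8}  so sig = ⟨2 | 1 1⟩
  P = {2,6}:  v_{2} + v_{6} = v_{8} + v_{9}  so sig = ⟨2 | 1 1⟩
  P = {3,4}:  v_{3} + v_{4} = v_{2} + v_{9}  so sig = ⟨2 | 1 1⟩
  P = {3,7}:  v_{3} + v_{7} = v_{0} + v_{2}  so sig = ⟨2 | 1 1⟩
  P = {0,3}:  v_{0} + v_{3} = 2·v_{2} + v_{8}  so sig = ⟨2 | 1 2⟩
  P = {2,4}:  v_{2} + v_{4} = v_{7} + 2·v_{9}  so sig = ⟨2 | 1 2⟩
  P = {2,5}:  v_{2} + v_{5} = v_{8} + 2·v_{9}  so sig = ⟨2 | 1 2⟩
  P = {3,6}:  v_{3} + v_{6} = 2·v_{8} + 2·v_{9}  so sig = ⟨2 | 2 2⟩
  P = {3,5}:  v_{3} + v_{5} = 2·v_{8} + 3·v_{9}  so sig = ⟨2 | 2 3⟩
  P = {2,8,9}:  v_{2} + v_{8} + v_{9} = v_{3}  so sig = ⟨3 | 1⟩
  P = {7,8,9}:  v_{7} + v_{8} + v_{9} = v_{0}  so sig = ⟨3 | 1⟩
  P = {2,7,8}:  v_{2} + v_{7} + v_{8} = 2·v_{0}  so sig = ⟨3 | 2⟩

Sorted signature multiset PRS(X):
{ ⟨2 | 0⟩ ×3,  ⟨2 | 1⟩ ×6,  ⟨2 | 1 1⟩ ×7,  ⟨2 | 1 2⟩ ×3,  ⟨2 | 2 2⟩,  ⟨2 | 2 3⟩,  ⟨3 | 1⟩ ×2,  ⟨3 | 2⟩ }


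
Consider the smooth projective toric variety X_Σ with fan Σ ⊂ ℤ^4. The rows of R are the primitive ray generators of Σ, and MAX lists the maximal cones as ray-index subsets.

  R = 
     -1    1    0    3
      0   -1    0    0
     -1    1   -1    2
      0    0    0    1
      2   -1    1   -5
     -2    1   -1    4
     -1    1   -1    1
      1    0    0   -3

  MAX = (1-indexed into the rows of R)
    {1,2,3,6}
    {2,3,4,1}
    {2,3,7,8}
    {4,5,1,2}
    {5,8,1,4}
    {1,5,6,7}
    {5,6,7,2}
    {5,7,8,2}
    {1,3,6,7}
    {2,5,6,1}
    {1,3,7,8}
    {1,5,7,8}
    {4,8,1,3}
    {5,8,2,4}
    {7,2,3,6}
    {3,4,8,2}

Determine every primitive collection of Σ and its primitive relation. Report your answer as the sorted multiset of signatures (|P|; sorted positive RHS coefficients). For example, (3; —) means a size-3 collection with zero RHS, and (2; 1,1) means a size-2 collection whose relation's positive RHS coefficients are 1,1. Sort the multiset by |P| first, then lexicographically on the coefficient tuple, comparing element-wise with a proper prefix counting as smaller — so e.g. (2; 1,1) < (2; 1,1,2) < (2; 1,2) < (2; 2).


The 6 primitive collections of Σ (r=8, n=4):

  {3,5}:  v_{3} + v_{5} = v_{8} ; sig = (2; 1)
  {4,7}:  v_{4} + v_{7} = v_{3} ; sig = (2; 1)
  {6,8}:  v_{6} + v_{8} = v_{7} ; sig = (2; 1)
  {4,6}:  v_{4} + v_{6} = v_{1} + v_{2} + v_{3} ; sig = (2; 1,1,1)
  {1,2,8}:  v_{1} + v_{2} + v_{8} = 0 ; sig = (3; —)
  {1,2,7}:  v_{1} + v_{2} + v_{7} = v_{6} ; sig = (3; 1)

Sorted signature multiset PRS(X):
    |P|=2: 4 collections, coeffs (1), (1), (1), (1,1,1)
    |P|=3: 2 collections, coeffs (), (1)


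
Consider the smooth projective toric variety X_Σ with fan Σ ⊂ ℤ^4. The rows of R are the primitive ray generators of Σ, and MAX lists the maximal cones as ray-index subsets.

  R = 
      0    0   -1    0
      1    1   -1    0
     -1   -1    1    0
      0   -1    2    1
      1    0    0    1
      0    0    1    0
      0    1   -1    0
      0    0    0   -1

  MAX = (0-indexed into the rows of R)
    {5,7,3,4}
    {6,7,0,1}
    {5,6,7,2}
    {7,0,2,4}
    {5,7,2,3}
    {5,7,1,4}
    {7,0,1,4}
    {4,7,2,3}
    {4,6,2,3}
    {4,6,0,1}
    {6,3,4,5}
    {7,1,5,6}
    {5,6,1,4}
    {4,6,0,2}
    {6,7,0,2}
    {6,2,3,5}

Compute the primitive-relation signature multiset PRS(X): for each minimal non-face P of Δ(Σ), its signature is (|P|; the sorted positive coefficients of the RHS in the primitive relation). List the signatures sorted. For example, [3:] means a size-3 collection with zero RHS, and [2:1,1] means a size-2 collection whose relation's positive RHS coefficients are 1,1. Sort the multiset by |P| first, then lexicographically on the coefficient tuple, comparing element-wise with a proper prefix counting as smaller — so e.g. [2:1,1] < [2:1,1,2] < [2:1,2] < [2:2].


7 minimal non-faces of Δ(Σ) (on 8 rays):

  {0,5}:  v_{0} + v_{5} = 0  so sig = [2:]
  {1,2}:  v_{1} + v_{2} = 0  so sig = [2:]
  {0,3}:  v_{0} + v_{3} = v_{2} + v_{4}  so sig = [2:1,1]
  {1,3}:  v_{1} + v_{3} = v_{4} + v_{5}  so sig = [2:1,1]
  {2,4,5}:  v_{2} + v_{4} + v_{5} = v_{3}  so sig = [3:1]
  {3,6,7}:  v_{3} + v_{6} + v_{7} = v_{5}  so sig = [3:1]
  {4,6,7}:  v_{4} + v_{6} + v_{7} = v_{1}  so sig = [3:1]

Hence PRS(X_Σ) =
[[2:], [2:], [2:1,1], [2:1,1], [3:1], [3:1], [3:1]]


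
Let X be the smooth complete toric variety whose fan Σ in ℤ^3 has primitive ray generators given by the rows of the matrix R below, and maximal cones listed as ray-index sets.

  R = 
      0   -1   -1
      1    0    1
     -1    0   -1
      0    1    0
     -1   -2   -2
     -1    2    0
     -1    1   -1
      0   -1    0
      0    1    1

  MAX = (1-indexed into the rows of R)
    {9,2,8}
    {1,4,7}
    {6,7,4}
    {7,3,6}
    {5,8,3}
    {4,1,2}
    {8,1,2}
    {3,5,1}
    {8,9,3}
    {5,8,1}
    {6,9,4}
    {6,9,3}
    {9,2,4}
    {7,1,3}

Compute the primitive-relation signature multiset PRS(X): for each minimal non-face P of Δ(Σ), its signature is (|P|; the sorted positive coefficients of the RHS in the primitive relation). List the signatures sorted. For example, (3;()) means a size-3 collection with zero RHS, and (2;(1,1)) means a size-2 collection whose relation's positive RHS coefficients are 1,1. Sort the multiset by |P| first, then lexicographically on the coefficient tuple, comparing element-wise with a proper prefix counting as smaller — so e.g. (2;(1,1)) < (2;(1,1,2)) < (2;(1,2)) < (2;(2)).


|primitive collections| = 16. Relations:

  • {1,9}:  v_{1} + v_{9} = 0  →  sig = (2;())
  • {2,3}:  v_{2} + v_{3} = 0  →  sig = (2;())
  • {4,8}:  v_{4} + v_{8} = 0  →  sig = (2;())
  • {1,6}:  v_{1} + v_{6} = v_{7}  →  sig = (2;(1))
  • {2,7}:  v_{2} + v_{7} = v_{4}  →  sig = (2;(1))
  • {3,4}:  v_{3} + v_{4} = v_{7}  →  sig = (2;(1))
  • {7,8}:  v_{7} + v_{8} = v_{3}  →  sig = (2;(1))
  • {7,9}:  v_{7} + v_{9} = v_{6}  →  sig = (2;(1))
  • {2,5}:  v_{2} + v_{5} = v_{1} + v_{8}  →  sig = (2;(1,1))
  • {2,6}:  v_{2} + v_{6} = v_{4} + v_{9}  →  sig = (2;(1,1))
  • {4,5}:  v_{4} + v_{5} = v_{1} + v_{3}  →  sig = (2;(1,1))
  • {5,9}:  v_{5} + v_{9} = v_{3} + v_{8}  →  sig = (2;(1,1))
  • {6,8}:  v_{6} + v_{8} = v_{3} + v_{9}  →  sig = (2;(1,1))
  • {5,7}:  v_{5} + v_{7} = v_{1} + 2·v_{3}  →  sig = (2;(1,2))
  • {5,6}:  v_{5} + v_{6} = 2·v_{3}  →  sig = (2;(2))
  • {1,3,8}:  v_{1} + v_{3} + v_{8} = v_{5}  →  sig = (3;(1))

Hence PRS(X_Σ) =
[(2;()), (2;()), (2;()), (2;(1)), (2;(1)), (2;(1)), (2;(1)), (2;(1)), (2;(1,1)), (2;(1,1)), (2;(1,1)), (2;(1,1)), (2;(1,1)), (2;(1,2)), (2;(2)), (3;(1))]


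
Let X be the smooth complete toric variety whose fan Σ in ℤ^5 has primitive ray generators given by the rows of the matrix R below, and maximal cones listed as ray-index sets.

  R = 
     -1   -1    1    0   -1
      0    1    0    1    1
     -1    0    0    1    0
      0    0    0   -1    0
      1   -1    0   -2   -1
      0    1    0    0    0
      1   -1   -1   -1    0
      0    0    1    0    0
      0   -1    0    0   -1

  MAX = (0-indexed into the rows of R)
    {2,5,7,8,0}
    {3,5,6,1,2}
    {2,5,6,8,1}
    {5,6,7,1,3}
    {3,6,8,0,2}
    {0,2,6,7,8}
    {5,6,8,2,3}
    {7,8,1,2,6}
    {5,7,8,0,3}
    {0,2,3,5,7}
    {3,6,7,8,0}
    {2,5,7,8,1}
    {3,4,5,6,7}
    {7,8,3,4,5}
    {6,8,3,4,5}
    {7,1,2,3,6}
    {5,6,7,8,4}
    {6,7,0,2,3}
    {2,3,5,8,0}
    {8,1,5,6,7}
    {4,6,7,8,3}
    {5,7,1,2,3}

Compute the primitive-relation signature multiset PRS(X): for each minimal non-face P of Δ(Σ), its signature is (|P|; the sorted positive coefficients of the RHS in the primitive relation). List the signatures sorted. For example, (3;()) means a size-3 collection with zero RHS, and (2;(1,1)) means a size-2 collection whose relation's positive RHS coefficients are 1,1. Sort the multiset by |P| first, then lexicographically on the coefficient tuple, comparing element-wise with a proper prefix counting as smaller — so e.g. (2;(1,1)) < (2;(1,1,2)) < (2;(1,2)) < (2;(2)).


Σ has 9 primitive collections:

  • {0,1}:  v_{0} + v_{1} = v_{2} + v_{7} — sig = (2;(1,1))
  • {2,4}:  v_{2} + v_{4} = v_{3} + v_{8} — sig = (2;(1,1))
  • {1,4}:  v_{1} + v_{4} = v_{5} + v_{6} + v_{7} — sig = (2;(1,1,1))
  • {0,4}:  v_{0} + v_{4} = 2·v_{3} + v_{7} + 2·v_{8} — sig = (2;(1,2,2))
  • {1,3,8}:  v_{1} + v_{3} + v_{8} = 0 — sig = (3;())
  • {0,5,6}:  v_{0} + v_{5} + v_{6} = v_{3} + v_{8} — sig = (3;(1,1))
  • {2,5,6,7}:  v_{2} + v_{5} + v_{6} + v_{7} = 0 — sig = (4;())
  • {2,3,7,8}:  v_{2} + v_{3} + v_{7} + v_{8} = v_{0} — sig = (4;(1))
  • {3,5,6,7,8}:  v_{3} + v_{5} + v_{6} + v_{7} + v_{8} = v_{4} — sig = (5;(1))

Signatures (|P|; sorted positive RHS coefficients), sorted:
    |P|=2: 4 collections, coeffs (1,1), (1,1), (1,1,1), (1,2,2)
    |P|=3: 2 collections, coeffs (), (1,1)
    |P|=4: 2 collections, coeffs (), (1)
    |P|=5: 1 collection, coeffs (1)


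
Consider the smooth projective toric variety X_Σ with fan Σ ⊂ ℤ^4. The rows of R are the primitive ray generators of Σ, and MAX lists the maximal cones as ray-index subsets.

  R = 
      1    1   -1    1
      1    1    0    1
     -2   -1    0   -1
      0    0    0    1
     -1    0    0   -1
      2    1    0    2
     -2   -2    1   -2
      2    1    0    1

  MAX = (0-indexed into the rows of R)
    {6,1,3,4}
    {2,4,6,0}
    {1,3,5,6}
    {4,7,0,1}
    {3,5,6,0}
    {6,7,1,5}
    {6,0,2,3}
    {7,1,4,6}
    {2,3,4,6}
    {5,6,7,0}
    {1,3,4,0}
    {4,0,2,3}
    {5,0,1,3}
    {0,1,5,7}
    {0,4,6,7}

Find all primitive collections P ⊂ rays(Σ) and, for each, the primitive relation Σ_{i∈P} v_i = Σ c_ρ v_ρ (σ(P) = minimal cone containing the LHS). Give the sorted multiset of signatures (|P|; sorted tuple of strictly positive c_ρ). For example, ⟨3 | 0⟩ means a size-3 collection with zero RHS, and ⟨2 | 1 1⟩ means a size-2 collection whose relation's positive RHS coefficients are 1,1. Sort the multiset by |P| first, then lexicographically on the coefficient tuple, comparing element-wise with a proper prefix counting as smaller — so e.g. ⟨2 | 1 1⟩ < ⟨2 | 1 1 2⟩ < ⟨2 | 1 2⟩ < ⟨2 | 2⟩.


Σ has 7 primitive collections:

  P = {2,7}:  v_{2} + v_{7} = 0  ⟹  sig = ⟨2 | 0⟩
  P = {2,5}:  v_{2} + v_{5} = v_{3}  ⟹  sig = ⟨2 | 1⟩
  P = {3,7}:  v_{3} + v_{7} = v_{5}  ⟹  sig = ⟨2 | 1⟩
  P = {4,5}:  v_{4} + v_{5} = v_{1}  ⟹  sig = ⟨2 | 1⟩
  P = {1,2}:  v_{1} + v_{2} = v_{3} + v_{4}  ⟹  sig = ⟨2 | 1 1⟩
  P = {0,1,6}:  v_{0} + v_{1} + v_{6} = 0  ⟹  sig = ⟨3 | 0⟩
  P = {0,3,4,6}:  v_{0} + v_{3} + v_{4} + v_{6} = v_{2}  ⟹  sig = ⟨4 | 1⟩

Sorted signature multiset PRS(X):
[⟨2 | 0⟩, ⟨2 | 1⟩, ⟨2 | 1⟩, ⟨2 | 1⟩, ⟨2 | 1 1⟩, ⟨3 | 0⟩, ⟨4 | 1⟩]


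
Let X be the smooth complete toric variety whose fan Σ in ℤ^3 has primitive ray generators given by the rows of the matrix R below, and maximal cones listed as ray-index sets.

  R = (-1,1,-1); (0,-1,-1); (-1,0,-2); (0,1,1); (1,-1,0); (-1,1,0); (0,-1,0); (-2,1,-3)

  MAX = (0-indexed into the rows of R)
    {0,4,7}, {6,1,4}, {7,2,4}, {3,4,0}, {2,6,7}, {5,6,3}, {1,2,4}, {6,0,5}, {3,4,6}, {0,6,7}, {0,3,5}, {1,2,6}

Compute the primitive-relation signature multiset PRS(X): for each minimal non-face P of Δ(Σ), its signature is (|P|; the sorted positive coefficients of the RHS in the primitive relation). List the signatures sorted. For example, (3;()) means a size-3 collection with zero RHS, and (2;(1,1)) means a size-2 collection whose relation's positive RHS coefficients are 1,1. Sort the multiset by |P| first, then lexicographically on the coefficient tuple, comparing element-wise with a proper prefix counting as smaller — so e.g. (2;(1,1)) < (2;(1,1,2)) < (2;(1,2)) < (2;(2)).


Σ has 14 primitive collections:

  P={1,3}:  v_{1} + v_{3} = 0 — sig = (2;())
  P={4,5}:  v_{4} + v_{5} = 0 — sig = (2;())
  P={0,1}:  v_{0} + v_{1} = v_{2} — sig = (2;(1))
  P={0,2}:  v_{0} + v_{2} = v_{7} — sig = (2;(1))
  P={2,3}:  v_{2} + v_{3} = v_{0} — sig = (2;(1))
  P={1,5}:  v_{1} + v_{5} = v_{0} + v_{6} — sig = (2;(1,1))
  P={2,5}:  v_{2} + v_{5} = 2·v_{0} + v_{6} — sig = (2;(1,2))
  P={5,7}:  v_{5} + v_{7} = 3·v_{0} + v_{6} — sig = (2;(1,3))
  P={1,7}:  v_{1} + v_{7} = 2·v_{2} — sig = (2;(2))
  P={3,7}:  v_{3} + v_{7} = 2·v_{0} — sig = (2;(2))
  P={0,3,6}:  v_{0} + v_{3} + v_{6} = v_{5} — sig = (3;(1))
  P={0,4,6}:  v_{0} + v_{4} + v_{6} = v_{1} — sig = (3;(1))
  P={4,6,7}:  v_{4} + v_{6} + v_{7} = v_{1} + v_{2} — sig = (3;(1,1))
  P={2,4,6}:  v_{2} + v_{4} + v_{6} = 2·v_{1} — sig = (3;(2))

so the primitive-relation signature multiset is
    (2;())
    (2;())
    (2;(1))
    (2;(1))
    (2;(1))
    (2;(1,1))
    (2;(1,2))
    (2;(1,3))
    (2;(2))
    (2;(2))
    (3;(1))
    (3;(1))
    (3;(1,1))
    (3;(2))


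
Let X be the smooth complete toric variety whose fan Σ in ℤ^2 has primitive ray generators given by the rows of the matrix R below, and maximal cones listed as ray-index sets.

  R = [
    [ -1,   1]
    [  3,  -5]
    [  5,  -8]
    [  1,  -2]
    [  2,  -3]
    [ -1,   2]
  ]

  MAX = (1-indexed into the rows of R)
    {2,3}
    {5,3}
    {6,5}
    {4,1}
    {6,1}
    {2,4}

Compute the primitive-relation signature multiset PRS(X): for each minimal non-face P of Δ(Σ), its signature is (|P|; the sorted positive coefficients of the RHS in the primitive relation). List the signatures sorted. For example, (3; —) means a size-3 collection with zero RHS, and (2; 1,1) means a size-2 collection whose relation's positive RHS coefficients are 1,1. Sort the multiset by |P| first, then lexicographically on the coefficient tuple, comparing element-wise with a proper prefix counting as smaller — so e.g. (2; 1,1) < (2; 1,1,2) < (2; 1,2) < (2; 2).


Δ(Σ) — 6 vertices, 9 min non-faces:

  P = {4,6}:  v_{4} + v_{6} = 0  ⟹  sig = (2; —)
  P = {1,5}:  v_{1} + v_{5} = v_{4}  ⟹  sig = (2; 1)
  P = {2,5}:  v_{2} + v_{5} = v_{3}  ⟹  sig = (2; 1)
  P = {2,6}:  v_{2} + v_{6} = v_{5}  ⟹  sig = (2; 1)
  P = {4,5}:  v_{4} + v_{5} = v_{2}  ⟹  sig = (2; 1)
  P = {1,3}:  v_{1} + v_{3} = v_{2} + v_{4}  ⟹  sig = (2; 1,1)
  P = {1,2}:  v_{1} + v_{2} = 2·v_{4}  ⟹  sig = (2; 2)
  P = {3,4}:  v_{3} + v_{4} = 2·v_{2}  ⟹  sig = (2; 2)
  P = {3,6}:  v_{3} + v_{6} = 2·v_{5}  ⟹  sig = (2; 2)

Signatures (|P|; sorted positive RHS coefficients), sorted:
    |P|=2: 9 collections, coeffs (), (1), (1), (1), (1), (1,1), (2), (2), (2)


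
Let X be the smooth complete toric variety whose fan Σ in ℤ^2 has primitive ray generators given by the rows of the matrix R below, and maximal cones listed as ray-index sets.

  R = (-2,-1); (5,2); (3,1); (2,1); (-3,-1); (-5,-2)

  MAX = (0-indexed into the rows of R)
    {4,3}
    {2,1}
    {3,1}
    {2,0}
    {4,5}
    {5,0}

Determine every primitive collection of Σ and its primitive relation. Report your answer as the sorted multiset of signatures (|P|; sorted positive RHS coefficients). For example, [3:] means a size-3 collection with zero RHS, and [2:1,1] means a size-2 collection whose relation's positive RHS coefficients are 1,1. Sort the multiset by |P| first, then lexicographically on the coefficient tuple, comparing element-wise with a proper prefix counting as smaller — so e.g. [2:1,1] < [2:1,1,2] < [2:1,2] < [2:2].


9 minimal non-faces of Δ(Σ) (on 6 rays):

  P={0,3}:  v_{0} + v_{3} = 0 — sig = [2:]
  P={1,5}:  v_{1} + v_{5} = 0 — sig = [2:]
  P={2,4}:  v_{2} + v_{4} = 0 — sig = [2:]
  P={0,1}:  v_{0} + v_{1} = v_{2} — sig = [2:1]
  P={0,4}:  v_{0} + v_{4} = v_{5} — sig = [2:1]
  P={1,4}:  v_{1} + v_{4} = v_{3} — sig = [2:1]
  P={2,3}:  v_{2} + v_{3} = v_{1} — sig = [2:1]
  P={2,5}:  v_{2} + v_{5} = v_{0} — sig = [2:1]
  P={3,5}:  v_{3} + v_{5} = v_{4} — sig = [2:1]

Sorted signature multiset PRS(X):
    [2:]
    [2:]
    [2:]
    [2:1]
    [2:1]
    [2:1]
    [2:1]
    [2:1]
    [2:1]


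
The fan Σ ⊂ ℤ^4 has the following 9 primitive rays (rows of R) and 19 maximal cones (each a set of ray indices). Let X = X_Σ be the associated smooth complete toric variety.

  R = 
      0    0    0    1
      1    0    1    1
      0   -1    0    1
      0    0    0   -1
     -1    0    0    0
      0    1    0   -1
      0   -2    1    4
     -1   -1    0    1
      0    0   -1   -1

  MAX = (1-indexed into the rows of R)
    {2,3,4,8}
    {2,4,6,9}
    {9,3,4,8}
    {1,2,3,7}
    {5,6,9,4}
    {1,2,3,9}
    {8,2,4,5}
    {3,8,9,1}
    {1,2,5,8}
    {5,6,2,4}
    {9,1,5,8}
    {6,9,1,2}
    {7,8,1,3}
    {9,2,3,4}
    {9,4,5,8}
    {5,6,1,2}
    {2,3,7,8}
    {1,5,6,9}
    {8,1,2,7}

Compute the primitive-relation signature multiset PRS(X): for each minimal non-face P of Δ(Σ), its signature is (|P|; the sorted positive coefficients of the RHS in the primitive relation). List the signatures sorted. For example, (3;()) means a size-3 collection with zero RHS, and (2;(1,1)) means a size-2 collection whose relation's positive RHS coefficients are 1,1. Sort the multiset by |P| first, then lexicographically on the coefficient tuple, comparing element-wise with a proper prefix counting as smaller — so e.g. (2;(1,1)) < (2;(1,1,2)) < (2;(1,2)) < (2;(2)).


|primitive collections| = 11. Relations:

  • {1,4}:  v_{1} + v_{4} = 0  ⟹  sig = (2;())
  • {3,6}:  v_{3} + v_{6} = 0  ⟹  sig = (2;())
  • {3,5}:  v_{3} + v_{5} = v_{8}  ⟹  sig = (2;(1))
  • {6,8}:  v_{6} + v_{8} = v_{5}  ⟹  sig = (2;(1))
  • {4,7}:  v_{4} + v_{7} = v_{2} + v_{3} + v_{8}  ⟹  sig = (2;(1,1,1))
  • {6,7}:  v_{6} + v_{7} = v_{1} + v_{2} + v_{8}  ⟹  sig = (2;(1,1,1))
  • {5,7}:  v_{5} + v_{7} = v_{1} + v_{2} + 2·v_{8}  ⟹  sig = (2;(1,1,2))
  • {7,9}:  v_{7} + v_{9} = v_{1} + 2·v_{3}  ⟹  sig = (2;(1,2))
  • {2,5,9}:  v_{2} + v_{5} + v_{9} = 0  ⟹  sig = (3;())
  • {2,8,9}:  v_{2} + v_{8} + v_{9} = v_{3}  ⟹  sig = (3;(1))
  • {1,2,3,8}:  v_{1} + v_{2} + v_{3} + v_{8} = v_{7}  ⟹  sig = (4;(1))

Signatures (|P|; sorted positive RHS coefficients), sorted:
{ (2;()) ×2,  (2;(1)) ×2,  (2;(1,1,1)) ×2,  (2;(1,1,2)),  (2;(1,2)),  (3;()),  (3;(1)),  (4;(1)) }


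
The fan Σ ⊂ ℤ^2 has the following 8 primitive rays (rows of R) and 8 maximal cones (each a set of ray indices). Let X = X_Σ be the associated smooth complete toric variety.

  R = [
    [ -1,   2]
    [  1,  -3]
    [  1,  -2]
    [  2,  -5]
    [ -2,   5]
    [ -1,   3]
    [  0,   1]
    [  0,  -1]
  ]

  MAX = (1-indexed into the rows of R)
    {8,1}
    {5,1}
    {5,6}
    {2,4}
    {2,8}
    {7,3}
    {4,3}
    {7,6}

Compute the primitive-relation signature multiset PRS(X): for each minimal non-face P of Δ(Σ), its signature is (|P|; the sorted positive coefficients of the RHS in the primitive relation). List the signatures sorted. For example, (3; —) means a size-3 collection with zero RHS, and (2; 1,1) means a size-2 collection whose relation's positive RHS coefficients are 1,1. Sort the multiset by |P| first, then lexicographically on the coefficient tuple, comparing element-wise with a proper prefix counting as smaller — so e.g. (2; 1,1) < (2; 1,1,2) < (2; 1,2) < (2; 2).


Primitive collections (20):

  P = {1,3}:  v_{1} + v_{3} = 0  ⟹  sig = (2; —)
  P = {2,6}:  v_{2} + v_{6} = 0  ⟹  sig = (2; —)
  P = {4,5}:  v_{4} + v_{5} = 0  ⟹  sig = (2; —)
  P = {7,8}:  v_{7} + v_{8} = 0  ⟹  sig = (2; —)
  P = {1,2}:  v_{1} + v_{2} = v_{8}  ⟹  sig = (2; 1)
  P = {1,4}:  v_{1} + v_{4} = v_{2}  ⟹  sig = (2; 1)
  P = {1,6}:  v_{1} + v_{6} = v_{5}  ⟹  sig = (2; 1)
  P = {1,7}:  v_{1} + v_{7} = v_{6}  ⟹  sig = (2; 1)
  P = {2,3}:  v_{2} + v_{3} = v_{4}  ⟹  sig = (2; 1)
  P = {2,5}:  v_{2} + v_{5} = v_{1}  ⟹  sig = (2; 1)
  P = {2,7}:  v_{2} + v_{7} = v_{3}  ⟹  sig = (2; 1)
  P = {3,5}:  v_{3} + v_{5} = v_{6}  ⟹  sig = (2; 1)
  P = {3,6}:  v_{3} + v_{6} = v_{7}  ⟹  sig = (2; 1)
  P = {3,8}:  v_{3} + v_{8} = v_{2}  ⟹  sig = (2; 1)
  P = {4,6}:  v_{4} + v_{6} = v_{3}  ⟹  sig = (2; 1)
  P = {6,8}:  v_{6} + v_{8} = v_{1}  ⟹  sig = (2; 1)
  P = {4,7}:  v_{4} + v_{7} = 2·v_{3}  ⟹  sig = (2; 2)
  P = {4,8}:  v_{4} + v_{8} = 2·v_{2}  ⟹  sig = (2; 2)
  P = {5,7}:  v_{5} + v_{7} = 2·v_{6}  ⟹  sig = (2; 2)
  P = {5,8}:  v_{5} + v_{8} = 2·v_{1}  ⟹  sig = (2; 2)

Sorted signature multiset PRS(X):
    (2; —)
    (2; —)
    (2; —)
    (2; —)
    (2; 1)
    (2; 1)
    (2; 1)
    (2; 1)
    (2; 1)
    (2; 1)
    (2; 1)
    (2; 1)
    (2; 1)
    (2; 1)
    (2; 1)
    (2; 1)
    (2; 2)
    (2; 2)
    (2; 2)
    (2; 2)


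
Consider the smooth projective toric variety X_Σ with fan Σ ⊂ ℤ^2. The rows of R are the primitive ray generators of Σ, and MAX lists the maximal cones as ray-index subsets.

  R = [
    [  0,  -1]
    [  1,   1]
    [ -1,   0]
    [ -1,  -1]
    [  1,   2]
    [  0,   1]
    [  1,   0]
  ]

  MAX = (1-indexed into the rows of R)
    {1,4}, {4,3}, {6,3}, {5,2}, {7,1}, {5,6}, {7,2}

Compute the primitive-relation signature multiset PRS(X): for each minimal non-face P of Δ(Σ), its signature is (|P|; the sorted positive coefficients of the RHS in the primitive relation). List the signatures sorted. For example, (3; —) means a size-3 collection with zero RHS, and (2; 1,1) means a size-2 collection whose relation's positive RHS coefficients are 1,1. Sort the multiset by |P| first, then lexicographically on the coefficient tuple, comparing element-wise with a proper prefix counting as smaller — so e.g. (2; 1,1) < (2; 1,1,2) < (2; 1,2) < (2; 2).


Δ(Σ) — 7 vertices, 14 min non-faces:

  P = {1,6}:  v_{1} + v_{6} = 0  so sig = (2; —)
  P = {2,4}:  v_{2} + v_{4} = 0  so sig = (2; —)
  P = {3,7}:  v_{3} + v_{7} = 0  so sig = (2; —)
  P = {1,2}:  v_{1} + v_{2} = v_{7}  so sig = (2; 1)
  P = {1,3}:  v_{1} + v_{3} = v_{4}  so sig = (2; 1)
  P = {1,5}:  v_{1} + v_{5} = v_{2}  so sig = (2; 1)
  P = {2,3}:  v_{2} + v_{3} = v_{6}  so sig = (2; 1)
  P = {2,6}:  v_{2} + v_{6} = v_{5}  so sig = (2; 1)
  P = {4,5}:  v_{4} + v_{5} = v_{6}  so sig = (2; 1)
  P = {4,6}:  v_{4} + v_{6} = v_{3}  so sig = (2; 1)
  P = {4,7}:  v_{4} + v_{7} = v_{1}  so sig = (2; 1)
  P = {6,7}:  v_{6} + v_{7} = v_{2}  so sig = (2; 1)
  P = {3,5}:  v_{3} + v_{5} = 2·v_{6}  so sig = (2; 2)
  P = {5,7}:  v_{5} + v_{7} = 2·v_{2}  so sig = (2; 2)

so the primitive-relation signature multiset is
[(2; —), (2; —), (2; —), (2; 1), (2; 1), (2; 1), (2; 1), (2; 1), (2; 1), (2; 1), (2; 1), (2; 1), (2; 2), (2; 2)]


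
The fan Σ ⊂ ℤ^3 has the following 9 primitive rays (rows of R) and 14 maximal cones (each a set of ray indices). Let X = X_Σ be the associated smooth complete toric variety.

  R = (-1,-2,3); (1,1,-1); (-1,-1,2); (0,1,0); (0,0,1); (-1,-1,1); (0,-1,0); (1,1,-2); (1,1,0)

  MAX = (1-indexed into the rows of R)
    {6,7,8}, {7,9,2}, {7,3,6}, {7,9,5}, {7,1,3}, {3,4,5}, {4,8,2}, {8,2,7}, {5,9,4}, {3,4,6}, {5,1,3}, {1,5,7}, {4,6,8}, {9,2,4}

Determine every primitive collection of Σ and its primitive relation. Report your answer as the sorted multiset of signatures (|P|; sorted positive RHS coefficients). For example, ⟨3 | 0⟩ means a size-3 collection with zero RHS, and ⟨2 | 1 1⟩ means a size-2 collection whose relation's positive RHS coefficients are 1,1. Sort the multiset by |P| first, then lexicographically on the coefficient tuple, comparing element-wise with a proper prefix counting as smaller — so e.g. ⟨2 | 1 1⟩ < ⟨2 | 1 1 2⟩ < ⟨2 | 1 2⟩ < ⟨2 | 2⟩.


16 collections generate NE(X_Σ); each relation:

  P={2,6}:  v_{2} + v_{6} = 0  ⟹  sig = ⟨2 | 0⟩
  P={3,8}:  v_{3} + v_{8} = 0  ⟹  sig = ⟨2 | 0⟩
  P={4,7}:  v_{4} + v_{7} = 0  ⟹  sig = ⟨2 | 0⟩
  P={2,3}:  v_{2} + v_{3} = v_{5}  ⟹  sig = ⟨2 | 1⟩
  P={2,5}:  v_{2} + v_{5} = v_{9}  ⟹  sig = ⟨2 | 1⟩
  P={5,6}:  v_{5} + v_{6} = v_{3}  ⟹  sig = ⟨2 | 1⟩
  P={5,8}:  v_{5} + v_{8} = v_{2}  ⟹  sig = ⟨2 | 1⟩
  P={6,9}:  v_{6} + v_{9} = v_{5}  ⟹  sig = ⟨2 | 1⟩
  P={1,4}:  v_{1} + v_{4} = v_{3} + v_{5}  ⟹  sig = ⟨2 | 1 1⟩
  P={1,8}:  v_{1} + v_{8} = v_{5} + v_{7}  ⟹  sig = ⟨2 | 1 1⟩
  P={1,2}:  v_{1} + v_{2} = 2·v_{5} + v_{7}  ⟹  sig = ⟨2 | 1 2⟩
  P={1,6}:  v_{1} + v_{6} = 2·v_{3} + v_{7}  ⟹  sig = ⟨2 | 1 2⟩
  P={1,9}:  v_{1} + v_{9} = 3·v_{5} + v_{7}  ⟹  sig = ⟨2 | 1 3⟩
  P={3,9}:  v_{3} + v_{9} = 2·v_{5}  ⟹  sig = ⟨2 | 2⟩
  P={8,9}:  v_{8} + v_{9} = 2·v_{2}  ⟹  sig = ⟨2 | 2⟩
  P={3,5,7}:  v_{3} + v_{5} + v_{7} = v_{1}  ⟹  sig = ⟨3 | 1⟩

Hence PRS(X_Σ) =
    |P|=2: 15 collections, coeffs (), (), (), (1), (1), (1), (1), (1), (1,1), (1,1), (1,2), (1,2), (1,3), (2), (2)
    |P|=3: 1 collection, coeffs (1)


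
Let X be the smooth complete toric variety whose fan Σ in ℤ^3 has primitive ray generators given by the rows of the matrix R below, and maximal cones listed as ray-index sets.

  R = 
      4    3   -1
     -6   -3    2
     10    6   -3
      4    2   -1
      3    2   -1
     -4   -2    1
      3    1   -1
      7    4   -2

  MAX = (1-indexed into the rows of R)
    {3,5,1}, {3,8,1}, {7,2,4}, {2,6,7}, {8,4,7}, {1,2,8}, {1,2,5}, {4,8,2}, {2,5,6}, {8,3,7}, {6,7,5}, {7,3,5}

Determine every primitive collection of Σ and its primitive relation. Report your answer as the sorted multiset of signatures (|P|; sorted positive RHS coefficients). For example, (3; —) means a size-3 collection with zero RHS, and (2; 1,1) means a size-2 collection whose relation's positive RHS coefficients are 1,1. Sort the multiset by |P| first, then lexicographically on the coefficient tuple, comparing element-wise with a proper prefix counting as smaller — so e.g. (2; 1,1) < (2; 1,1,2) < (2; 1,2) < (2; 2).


The 12 primitive collections of Σ (r=8, n=3):

  • {4,6}:  v_{4} + v_{6} = 0  so sig = (2; —)
  • {1,7}:  v_{1} + v_{7} = v_{8}  so sig = (2; 1)
  • {2,3}:  v_{2} + v_{3} = v_{1}  so sig = (2; 1)
  • {4,5}:  v_{4} + v_{5} = v_{8}  so sig = (2; 1)
  • {5,8}:  v_{5} + v_{8} = v_{3}  so sig = (2; 1)
  • {6,8}:  v_{6} + v_{8} = v_{5}  so sig = (2; 1)
  • {1,4}:  v_{1} + v_{4} = v_{2} + 2·v_{8}  so sig = (2; 1,2)
  • {1,6}:  v_{1} + v_{6} = v_{2} + 2·v_{5}  so sig = (2; 1,2)
  • {3,4}:  v_{3} + v_{4} = 2·v_{8}  so sig = (2; 2)
  • {3,6}:  v_{3} + v_{6} = 2·v_{5}  so sig = (2; 2)
  • {2,5,7}:  v_{2} + v_{5} + v_{7} = 0  so sig = (3; —)
  • {2,7,8}:  v_{2} + v_{7} + v_{8} = v_{4}  so sig = (3; 1)

Hence PRS(X_Σ) =
{ (2; —),  (2; 1) ×5,  (2; 1,2) ×2,  (2; 2) ×2,  (3; —),  (3; 1) }


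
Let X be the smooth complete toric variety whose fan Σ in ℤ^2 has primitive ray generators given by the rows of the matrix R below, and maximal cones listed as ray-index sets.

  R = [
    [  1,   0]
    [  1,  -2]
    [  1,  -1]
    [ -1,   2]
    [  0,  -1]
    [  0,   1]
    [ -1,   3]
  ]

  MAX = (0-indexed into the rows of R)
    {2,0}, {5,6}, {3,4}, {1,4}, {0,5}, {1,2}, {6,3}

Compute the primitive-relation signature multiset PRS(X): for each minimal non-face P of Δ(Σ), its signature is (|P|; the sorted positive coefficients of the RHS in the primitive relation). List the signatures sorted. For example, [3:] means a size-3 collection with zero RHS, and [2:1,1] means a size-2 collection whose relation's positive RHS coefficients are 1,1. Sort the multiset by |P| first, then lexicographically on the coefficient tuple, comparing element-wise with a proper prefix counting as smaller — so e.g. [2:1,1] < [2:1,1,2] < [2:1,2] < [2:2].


|primitive collections| = 14. Relations:

  P={1,3}:  v_{1} + v_{3} = 0  →  sig = [2:]
  P={4,5}:  v_{4} + v_{5} = 0  →  sig = [2:]
  P={0,4}:  v_{0} + v_{4} = v_{2}  →  sig = [2:1]
  P={1,5}:  v_{1} + v_{5} = v_{2}  →  sig = [2:1]
  P={1,6}:  v_{1} + v_{6} = v_{5}  →  sig = [2:1]
  P={2,3}:  v_{2} + v_{3} = v_{5}  →  sig = [2:1]
  P={2,4}:  v_{2} + v_{4} = v_{1}  →  sig = [2:1]
  P={2,5}:  v_{2} + v_{5} = v_{0}  →  sig = [2:1]
  P={3,5}:  v_{3} + v_{5} = v_{6}  →  sig = [2:1]
  P={4,6}:  v_{4} + v_{6} = v_{3}  →  sig = [2:1]
  P={0,1}:  v_{0} + v_{1} = 2·v_{2}  →  sig = [2:2]
  P={0,3}:  v_{0} + v_{3} = 2·v_{5}  →  sig = [2:2]
  P={2,6}:  v_{2} + v_{6} = 2·v_{5}  →  sig = [2:2]
  P={0,6}:  v_{0} + v_{6} = 3·v_{5}  →  sig = [2:3]

Signatures (|P|; sorted positive RHS coefficients), sorted:
[[2:], [2:], [2:1], [2:1], [2:1], [2:1], [2:1], [2:1], [2:1], [2:1], [2:2], [2:2], [2:2], [2:3]]


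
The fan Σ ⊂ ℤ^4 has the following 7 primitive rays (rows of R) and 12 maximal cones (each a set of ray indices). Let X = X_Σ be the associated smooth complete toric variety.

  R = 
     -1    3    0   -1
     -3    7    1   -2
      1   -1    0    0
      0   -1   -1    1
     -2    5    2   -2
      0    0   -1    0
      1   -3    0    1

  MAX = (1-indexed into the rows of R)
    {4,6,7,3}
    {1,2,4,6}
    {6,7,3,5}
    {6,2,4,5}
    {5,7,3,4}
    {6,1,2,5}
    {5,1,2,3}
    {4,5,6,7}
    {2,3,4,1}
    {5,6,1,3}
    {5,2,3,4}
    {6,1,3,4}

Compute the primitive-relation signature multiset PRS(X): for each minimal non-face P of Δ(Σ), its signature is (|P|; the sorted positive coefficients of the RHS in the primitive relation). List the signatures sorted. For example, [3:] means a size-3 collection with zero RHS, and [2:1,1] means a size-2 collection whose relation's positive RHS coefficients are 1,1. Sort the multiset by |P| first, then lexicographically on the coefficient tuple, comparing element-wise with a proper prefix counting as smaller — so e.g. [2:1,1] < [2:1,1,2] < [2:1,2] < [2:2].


5 collections generate NE(X_Σ); each relation:

  P = {1,7}:  v_{1} + v_{7} = 0  so sig = [2:]
  P = {2,7}:  v_{2} + v_{7} = v_{4} + v_{5}  so sig = [2:1,1]
  P = {1,4,5}:  v_{1} + v_{4} + v_{5} = v_{2}  so sig = [3:1]
  P = {2,3,6}:  v_{2} + v_{3} + v_{6} = 2·v_{1}  so sig = [3:2]
  P = {3,4,5,6}:  v_{3} + v_{4} + v_{5} + v_{6} = v_{1}  so sig = [4:1]

Hence PRS(X_Σ) =
    [2:]
    [2:1,1]
    [3:1]
    [3:2]
    [4:1]


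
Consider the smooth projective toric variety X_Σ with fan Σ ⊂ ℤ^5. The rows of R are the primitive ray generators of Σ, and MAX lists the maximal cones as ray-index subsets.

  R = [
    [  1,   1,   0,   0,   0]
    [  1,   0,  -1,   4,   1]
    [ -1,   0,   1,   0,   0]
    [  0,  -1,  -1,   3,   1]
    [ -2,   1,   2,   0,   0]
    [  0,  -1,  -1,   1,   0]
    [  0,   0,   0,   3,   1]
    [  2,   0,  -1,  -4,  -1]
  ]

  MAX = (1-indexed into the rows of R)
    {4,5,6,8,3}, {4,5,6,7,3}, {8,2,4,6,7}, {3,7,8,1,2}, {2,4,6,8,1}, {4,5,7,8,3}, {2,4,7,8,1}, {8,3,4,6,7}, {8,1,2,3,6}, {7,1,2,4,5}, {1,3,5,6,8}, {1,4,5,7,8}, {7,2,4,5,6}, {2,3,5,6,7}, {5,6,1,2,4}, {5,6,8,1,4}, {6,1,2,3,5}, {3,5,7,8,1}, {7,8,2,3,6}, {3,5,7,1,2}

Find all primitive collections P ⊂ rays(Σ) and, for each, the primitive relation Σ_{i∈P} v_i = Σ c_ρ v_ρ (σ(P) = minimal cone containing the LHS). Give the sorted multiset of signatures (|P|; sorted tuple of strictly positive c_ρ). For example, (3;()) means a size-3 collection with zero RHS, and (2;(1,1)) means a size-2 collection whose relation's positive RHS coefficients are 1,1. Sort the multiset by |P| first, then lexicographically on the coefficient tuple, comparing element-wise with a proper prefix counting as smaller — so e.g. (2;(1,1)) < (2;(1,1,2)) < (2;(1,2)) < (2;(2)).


The 5 primitive collections of Σ (r=8, n=5):

  • {1,3,4}:  v_{1} + v_{3} + v_{4} = v_{7}  so sig = (3;(1))
  • {1,6,7}:  v_{1} + v_{6} + v_{7} = v_{2}  so sig = (3;(1))
  • {2,5,8}:  v_{2} + v_{5} + v_{8} = v_{1}  so sig = (3;(1))
  • {2,3,4}:  v_{2} + v_{3} + v_{4} = v_{6} + 2·v_{7}  so sig = (3;(1,2))
  • {5,6,7,8}:  v_{5} + v_{6} + v_{7} + v_{8} = 0  so sig = (4;())

Hence PRS(X_Σ) =
    |P|=3: 4 collections, coeffs (1), (1), (1), (1,2)
    |P|=4: 1 collection, coeffs ()


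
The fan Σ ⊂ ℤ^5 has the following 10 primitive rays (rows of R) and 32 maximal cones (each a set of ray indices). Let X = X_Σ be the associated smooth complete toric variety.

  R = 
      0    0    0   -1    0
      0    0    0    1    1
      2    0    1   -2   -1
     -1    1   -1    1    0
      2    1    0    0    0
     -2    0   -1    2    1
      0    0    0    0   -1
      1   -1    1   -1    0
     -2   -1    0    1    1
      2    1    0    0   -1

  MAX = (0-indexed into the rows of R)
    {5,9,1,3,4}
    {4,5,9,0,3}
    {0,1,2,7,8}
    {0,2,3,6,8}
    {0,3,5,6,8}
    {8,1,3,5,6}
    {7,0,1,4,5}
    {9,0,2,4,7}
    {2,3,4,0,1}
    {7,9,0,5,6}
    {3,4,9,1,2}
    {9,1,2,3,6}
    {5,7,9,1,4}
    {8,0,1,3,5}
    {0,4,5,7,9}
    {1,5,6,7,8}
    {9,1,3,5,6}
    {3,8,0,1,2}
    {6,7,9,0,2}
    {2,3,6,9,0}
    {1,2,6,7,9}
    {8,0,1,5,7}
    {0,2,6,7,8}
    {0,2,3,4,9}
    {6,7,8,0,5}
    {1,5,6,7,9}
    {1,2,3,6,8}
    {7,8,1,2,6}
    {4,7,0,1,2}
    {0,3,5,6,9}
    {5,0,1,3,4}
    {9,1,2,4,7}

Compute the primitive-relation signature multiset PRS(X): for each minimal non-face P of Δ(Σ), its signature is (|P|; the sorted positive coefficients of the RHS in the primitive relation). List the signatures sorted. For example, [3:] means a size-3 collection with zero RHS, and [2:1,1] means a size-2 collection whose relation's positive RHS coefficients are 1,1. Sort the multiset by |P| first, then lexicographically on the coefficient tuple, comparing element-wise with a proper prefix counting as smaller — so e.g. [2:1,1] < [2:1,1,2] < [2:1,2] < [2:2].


Primitive collections (7):

  {2,5}:  v_{2} + v_{5} = 0  ⟹  sig = [2:]
  {3,7}:  v_{3} + v_{7} = 0  ⟹  sig = [2:]
  {4,6}:  v_{4} + v_{6} = v_{9}  ⟹  sig = [2:1]
  {4,8}:  v_{4} + v_{8} = v_{1}  ⟹  sig = [2:1]
  {8,9}:  v_{8} + v_{9} = v_{1} + v_{6}  ⟹  sig = [2:1,1]
  {0,1,6}:  v_{0} + v_{1} + v_{6} = 0  ⟹  sig = [3:]
  {0,1,9}:  v_{0} + v_{1} + v_{9} = v_{4}  ⟹  sig = [3:1]

Signatures (|P|; sorted positive RHS coefficients), sorted:
[[2:], [2:], [2:1], [2:1], [2:1,1], [3:], [3:1]]


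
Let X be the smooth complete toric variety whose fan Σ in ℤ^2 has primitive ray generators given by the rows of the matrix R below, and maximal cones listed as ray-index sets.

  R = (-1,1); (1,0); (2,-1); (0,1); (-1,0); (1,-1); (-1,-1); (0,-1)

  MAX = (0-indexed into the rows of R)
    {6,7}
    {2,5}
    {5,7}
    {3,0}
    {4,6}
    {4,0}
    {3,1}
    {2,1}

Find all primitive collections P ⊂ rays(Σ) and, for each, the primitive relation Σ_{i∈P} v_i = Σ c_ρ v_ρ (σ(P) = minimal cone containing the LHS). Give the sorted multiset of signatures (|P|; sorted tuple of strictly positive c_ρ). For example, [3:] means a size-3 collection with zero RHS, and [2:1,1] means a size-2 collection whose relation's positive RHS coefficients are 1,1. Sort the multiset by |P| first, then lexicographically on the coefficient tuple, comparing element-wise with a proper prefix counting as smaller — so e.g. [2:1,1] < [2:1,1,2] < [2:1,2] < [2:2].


Σ has 20 primitive collections:

  P={0,5}:  v_{0} + v_{5} = 0  ⟹  sig = [2:]
  P={1,4}:  v_{1} + v_{4} = 0  ⟹  sig = [2:]
  P={3,7}:  v_{3} + v_{7} = 0  ⟹  sig = [2:]
  P={0,1}:  v_{0} + v_{1} = v_{3}  ⟹  sig = [2:1]
  P={0,2}:  v_{0} + v_{2} = v_{1}  ⟹  sig = [2:1]
  P={0,7}:  v_{0} + v_{7} = v_{4}  ⟹  sig = [2:1]
  P={1,5}:  v_{1} + v_{5} = v_{2}  ⟹  sig = [2:1]
  P={1,6}:  v_{1} + v_{6} = v_{7}  ⟹  sig = [2:1]
  P={1,7}:  v_{1} + v_{7} = v_{5}  ⟹  sig = [2:1]
  P={2,4}:  v_{2} + v_{4} = v_{5}  ⟹  sig = [2:1]
  P={3,4}:  v_{3} + v_{4} = v_{0}  ⟹  sig = [2:1]
  P={3,5}:  v_{3} + v_{5} = v_{1}  ⟹  sig = [2:1]
  P={3,6}:  v_{3} + v_{6} = v_{4}  ⟹  sig = [2:1]
  P={4,5}:  v_{4} + v_{5} = v_{7}  ⟹  sig = [2:1]
  P={4,7}:  v_{4} + v_{7} = v_{6}  ⟹  sig = [2:1]
  P={2,6}:  v_{2} + v_{6} = v_{5} + v_{7}  ⟹  sig = [2:1,1]
  P={0,6}:  v_{0} + v_{6} = 2·v_{4}  ⟹  sig = [2:2]
  P={2,3}:  v_{2} + v_{3} = 2·v_{1}  ⟹  sig = [2:2]
  P={2,7}:  v_{2} + v_{7} = 2·v_{5}  ⟹  sig = [2:2]
  P={5,6}:  v_{5} + v_{6} = 2·v_{7}  ⟹  sig = [2:2]

so the primitive-relation signature multiset is
{ [2:] ×3,  [2:1] ×12,  [2:1,1],  [2:2] ×4 }
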